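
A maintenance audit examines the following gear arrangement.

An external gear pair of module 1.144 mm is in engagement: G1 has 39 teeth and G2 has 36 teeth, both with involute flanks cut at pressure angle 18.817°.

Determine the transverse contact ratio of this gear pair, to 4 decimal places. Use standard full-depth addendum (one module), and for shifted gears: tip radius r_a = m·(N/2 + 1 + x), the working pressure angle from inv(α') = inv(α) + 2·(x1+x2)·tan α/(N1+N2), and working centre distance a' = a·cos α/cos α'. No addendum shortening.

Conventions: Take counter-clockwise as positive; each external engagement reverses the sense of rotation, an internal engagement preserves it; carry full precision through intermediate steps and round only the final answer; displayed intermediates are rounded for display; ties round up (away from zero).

topology: single-mesh involute geometry — m = 1.144, 39T/36T pair
base radii: r_b1 = 21.115718, r_b2 = 19.491432
tip radii: r_a1 = 23.452000, r_a2 = 21.736000
no profile shift: α' = α, a' = a
action lengths: √(r_a1²−r_b1²) = 10.204057, √(r_a2²−r_b2²) = 9.619656
base pitch p_b = π·m·cos α = 3.401897
CR = (10.204057 + 9.619656 − 42.900000·sin 18.81700°)/3.401897 = 1.759743
contact ratio ≈ 1.7597

1.7597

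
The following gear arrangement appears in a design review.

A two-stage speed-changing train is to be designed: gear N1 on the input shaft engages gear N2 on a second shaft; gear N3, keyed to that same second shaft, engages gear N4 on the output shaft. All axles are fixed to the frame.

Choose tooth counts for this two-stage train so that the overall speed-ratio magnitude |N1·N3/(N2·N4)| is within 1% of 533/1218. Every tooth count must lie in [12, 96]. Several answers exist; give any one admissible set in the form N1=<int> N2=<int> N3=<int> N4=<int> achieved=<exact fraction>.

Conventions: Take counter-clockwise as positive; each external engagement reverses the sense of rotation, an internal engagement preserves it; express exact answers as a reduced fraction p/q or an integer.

2-stage fixed-axis compound train for ratio 533/1218
target = 533/1218 in lowest terms: an exact hit needs N1·N3 = k·533 and N2·N4 = k·1218 for one integer k, every count in [12, 96]; additionally prefer no 1:1 stage (N1 ≠ N2, N3 ≠ N4)
k = 1: N1·N3 = 533 = 13·41, N2·N4 = 1218 = 14·87
achieved = 13·41/(14·87) = 533/1218; |achieved − target| = 0 ≤ 533/121800 ✓

N1=13 N2=14 N3=41 N4=87 achieved=533/1218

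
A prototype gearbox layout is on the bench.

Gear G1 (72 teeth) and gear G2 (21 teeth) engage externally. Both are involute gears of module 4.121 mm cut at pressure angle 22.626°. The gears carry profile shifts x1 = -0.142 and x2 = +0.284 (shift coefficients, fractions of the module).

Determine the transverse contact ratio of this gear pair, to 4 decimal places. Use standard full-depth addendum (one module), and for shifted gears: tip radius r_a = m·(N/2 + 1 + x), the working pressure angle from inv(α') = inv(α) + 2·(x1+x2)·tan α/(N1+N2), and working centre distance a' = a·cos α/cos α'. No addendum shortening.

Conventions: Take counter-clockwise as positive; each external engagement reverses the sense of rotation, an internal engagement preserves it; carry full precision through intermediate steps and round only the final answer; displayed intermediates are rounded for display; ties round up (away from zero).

1.5169

recognized (one external pair, fixed centres): single-mesh tooth geometry, m = 4.121, N1 = 72, N2 = 21
base radii: r_b1 = 136.937889, r_b2 = 39.940218
tip radii: r_a1 = 151.891818, r_a2 = 48.561864
inv(α') = inv(22.626°) + 2·(-0.142+0.284)·tan α/(72+21) = 0.02316693  ⇒  α' = 23.03740°
a' = a·cos α / cos α' = 191.6265·cos 22.626°/cos 23.03740° = 192.206670
action lengths: √(r_a1²−r_b1²) = 65.720155, √(r_a2²−r_b2²) = 27.623064
base pitch p_b = π·m·cos α = 11.950085
CR = (65.720155 + 27.623064 − 192.206670·sin 23.03740°)/11.950085 = 1.516860
contact ratio ≈ 1.5169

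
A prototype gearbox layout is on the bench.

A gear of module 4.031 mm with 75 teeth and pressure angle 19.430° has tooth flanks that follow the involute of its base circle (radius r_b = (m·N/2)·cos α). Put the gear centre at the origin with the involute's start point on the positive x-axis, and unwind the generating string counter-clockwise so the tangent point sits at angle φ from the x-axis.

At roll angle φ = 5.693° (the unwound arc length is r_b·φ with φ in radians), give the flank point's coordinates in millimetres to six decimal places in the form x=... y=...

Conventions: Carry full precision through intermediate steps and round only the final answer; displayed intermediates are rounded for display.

single-mesh involute tooth geometry (75T wheel at module 4.031)
pitch radius r_p = m·N/2 = 4.031·75/2 = 151.162500
base radius r_b = r_p·cos α = 151.162500·cos 19.430° = 142.553585
roll angle φ = 5.693° = 0.09936159 rad
x = r_b·(cos φ + φ·sin φ) = 143.255546
y = r_b·(sin φ − φ·cos φ) = 0.046568

x=143.255546 y=0.046568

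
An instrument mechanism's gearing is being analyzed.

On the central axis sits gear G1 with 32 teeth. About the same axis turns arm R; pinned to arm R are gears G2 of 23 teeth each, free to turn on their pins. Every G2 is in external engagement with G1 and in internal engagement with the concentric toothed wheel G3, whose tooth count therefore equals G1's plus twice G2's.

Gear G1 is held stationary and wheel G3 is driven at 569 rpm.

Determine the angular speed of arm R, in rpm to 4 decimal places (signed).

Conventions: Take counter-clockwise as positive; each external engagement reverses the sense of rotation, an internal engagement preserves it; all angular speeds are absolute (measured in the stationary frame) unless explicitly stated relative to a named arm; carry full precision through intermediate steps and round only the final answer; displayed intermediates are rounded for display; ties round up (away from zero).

planetary set (32T centre, 23T on arm, 78T internal) — Willis relation
normalise by the input: solve with ω_ring = 1, then scale by 569 rpm
ring teeth: 32 + 2·23 = 78
32(ω_sun−ω_arm) = −78(ω_ring−ω_arm),  ω_sun = 0, ω_ring = 1
32(0−ω_arm) = −78(1−ω_arm)  ⇒  110·ω_arm = 78  ⇒  ω_arm = 39/55
scale: ω_arm = 39/55 × 569 rpm = +403.4727 rpm

+403.4727 rpm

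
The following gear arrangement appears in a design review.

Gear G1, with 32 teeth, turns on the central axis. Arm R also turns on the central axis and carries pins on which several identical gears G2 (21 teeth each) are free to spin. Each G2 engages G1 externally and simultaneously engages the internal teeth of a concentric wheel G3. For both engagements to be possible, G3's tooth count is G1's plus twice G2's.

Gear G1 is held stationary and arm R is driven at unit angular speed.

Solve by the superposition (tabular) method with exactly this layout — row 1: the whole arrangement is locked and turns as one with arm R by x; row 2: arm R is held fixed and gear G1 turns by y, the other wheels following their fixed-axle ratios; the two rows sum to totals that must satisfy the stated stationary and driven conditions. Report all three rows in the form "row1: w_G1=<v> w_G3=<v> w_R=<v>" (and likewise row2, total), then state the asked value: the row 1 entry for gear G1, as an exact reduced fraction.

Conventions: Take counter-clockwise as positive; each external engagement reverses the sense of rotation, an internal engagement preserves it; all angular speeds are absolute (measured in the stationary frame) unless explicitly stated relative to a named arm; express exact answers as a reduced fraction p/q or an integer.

class = planetary set [G3 = 32+2·21 = 74; Willis about the carrier]
row 1 — lock + rotate with arm: ω_sun = ω_ring = ω_arm = x
row 2: sun turns y, ring = −(32/74)·y, arm 0
boundary: total ω_sun = x + y = 0 and total ω_arm = x = 1  ⇒  y = -1, x = 1
row 2 ring = −(32/74)·(-1) = 16/37
totals (row 1 + row 2): sun 1 + (-1) = 0, ring 1 + 16/37 = 53/37, arm 1 + 0 = 1
asked cell (row1, sun) = 1

row1: w_G1=1 w_G3=1 w_R=1
row2: w_G1=-1 w_G3=16/37 w_R=0
total: w_G1=0 w_G3=53/37 w_R=1
asked value: 1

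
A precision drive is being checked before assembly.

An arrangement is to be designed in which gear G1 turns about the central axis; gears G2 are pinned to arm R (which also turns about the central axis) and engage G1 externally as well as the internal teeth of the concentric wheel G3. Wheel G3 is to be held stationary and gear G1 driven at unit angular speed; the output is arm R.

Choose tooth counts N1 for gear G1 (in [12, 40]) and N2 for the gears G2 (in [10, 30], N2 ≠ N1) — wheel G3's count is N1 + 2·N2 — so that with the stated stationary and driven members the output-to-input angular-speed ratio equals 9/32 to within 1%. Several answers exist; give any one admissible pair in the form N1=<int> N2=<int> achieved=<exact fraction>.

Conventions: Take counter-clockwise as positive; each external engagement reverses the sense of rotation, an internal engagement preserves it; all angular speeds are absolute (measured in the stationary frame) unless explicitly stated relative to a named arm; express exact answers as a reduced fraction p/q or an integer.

N1=18 N2=14 achieved=9/32

topology: planetary set — design target 9/32, arm = carrier (Willis)
Willis with ω_ring = 0: ω_arm/ω_sun = N1/(N1+N3); set equal to 9/32  ⇒  N3/N1 = 1/(9/32) − 1 = 23/9
N3 = N1 + 2·N2  ⇒  N2/N1 = (N3/N1 − 1)/2 = (23/9 − 1)/2 = 7/9
smallest multiple with N1 ≥ 12 and N2 ≥ 10: k = 2  ⇒  N1 = 2·9 = 18, N2 = 2·7 = 14 (N1 ≤ 40, N2 ≤ 30, N2 ≠ N1 ✓), N3 = 18 + 2·14 = 46
check: N1/(N1+N3) with N1 = 18, N3 = 46 gives 9/32; |achieved − target| = 0 ≤ 9/3200 ✓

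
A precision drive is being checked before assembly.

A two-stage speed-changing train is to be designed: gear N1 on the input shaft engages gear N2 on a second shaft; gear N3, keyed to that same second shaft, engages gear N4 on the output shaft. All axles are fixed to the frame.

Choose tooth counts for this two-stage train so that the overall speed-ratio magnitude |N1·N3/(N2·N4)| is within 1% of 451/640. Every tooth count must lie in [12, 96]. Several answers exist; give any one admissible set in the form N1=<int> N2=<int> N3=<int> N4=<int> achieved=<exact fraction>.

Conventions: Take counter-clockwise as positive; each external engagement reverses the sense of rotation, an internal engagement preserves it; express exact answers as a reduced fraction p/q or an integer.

N1=22 N2=16 N3=41 N4=80 achieved=451/640

design class (target 451/640): fixed-axis compound train
target = 451/640 in lowest terms: an exact hit needs N1·N3 = k·451 and N2·N4 = k·640 for one integer k, every count in [12, 96]; additionally prefer no 1:1 stage (N1 ≠ N2, N3 ≠ N4)
k = 1: no 1:1-free in-range split of k·451 and k·640 into factor pairs; take k = 2
k = 2: N1·N3 = 902 = 22·41, N2·N4 = 1280 = 16·80
achieved = 22·41/(16·80) = 451/640; |achieved − target| = 0 ≤ 451/64000 ✓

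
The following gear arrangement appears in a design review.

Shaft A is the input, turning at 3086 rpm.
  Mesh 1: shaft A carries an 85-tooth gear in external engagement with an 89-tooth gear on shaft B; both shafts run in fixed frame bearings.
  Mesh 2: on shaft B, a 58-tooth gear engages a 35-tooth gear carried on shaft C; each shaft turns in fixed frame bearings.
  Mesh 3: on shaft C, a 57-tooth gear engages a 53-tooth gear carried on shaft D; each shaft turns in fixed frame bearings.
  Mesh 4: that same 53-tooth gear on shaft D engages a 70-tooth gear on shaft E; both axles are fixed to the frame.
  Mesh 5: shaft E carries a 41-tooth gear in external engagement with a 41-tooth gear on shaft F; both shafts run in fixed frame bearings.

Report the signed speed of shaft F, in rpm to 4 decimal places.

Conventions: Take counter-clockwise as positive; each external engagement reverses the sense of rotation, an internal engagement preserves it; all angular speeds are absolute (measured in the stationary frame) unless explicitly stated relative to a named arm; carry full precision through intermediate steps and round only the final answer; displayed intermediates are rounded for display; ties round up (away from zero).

-3977.0551 rpm

5-mesh fixed-axis compound train (all bearings frame-fixed)
mesh 1 [85T→89T]: ω = 3086.0000×85/89 = 2947.3034 rpm, sense flips to −
mesh 2 [58T→35T]: ω = 2947.3034×58/35 = 4884.1027 rpm, sense flips to +
mesh 3 [57T→53T]: ω = 4884.1027×57/53 = 5252.7143 rpm, sense flips to −
mesh 4 [53T→70T]: ω = 5252.7143×53/70 = 3977.0551 rpm, sense flips to +
mesh 5 [41T→41T]: ω = 3977.0551×41/41 = 3977.0551 rpm, sense flips to −
signed output speed = -3977.0551 rpm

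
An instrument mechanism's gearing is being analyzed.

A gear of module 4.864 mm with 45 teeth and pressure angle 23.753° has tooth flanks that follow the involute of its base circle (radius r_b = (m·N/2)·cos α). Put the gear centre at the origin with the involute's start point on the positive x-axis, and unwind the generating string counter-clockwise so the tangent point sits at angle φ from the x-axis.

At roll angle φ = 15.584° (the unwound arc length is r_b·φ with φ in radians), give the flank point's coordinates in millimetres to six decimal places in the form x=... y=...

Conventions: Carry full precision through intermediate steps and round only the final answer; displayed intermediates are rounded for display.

x=103.806384 y=0.666909

topology: single-mesh involute geometry — m = 4.864, N = 45
pitch radius r_p = m·N/2 = 4.864·45/2 = 109.440000
base radius r_b = r_p·cos α = 109.440000·cos 23.753° = 100.169380
roll angle φ = 15.584° = 0.27199211 rad
x = r_b·(cos φ + φ·sin φ) = 103.806384
y = r_b·(sin φ − φ·cos φ) = 0.666909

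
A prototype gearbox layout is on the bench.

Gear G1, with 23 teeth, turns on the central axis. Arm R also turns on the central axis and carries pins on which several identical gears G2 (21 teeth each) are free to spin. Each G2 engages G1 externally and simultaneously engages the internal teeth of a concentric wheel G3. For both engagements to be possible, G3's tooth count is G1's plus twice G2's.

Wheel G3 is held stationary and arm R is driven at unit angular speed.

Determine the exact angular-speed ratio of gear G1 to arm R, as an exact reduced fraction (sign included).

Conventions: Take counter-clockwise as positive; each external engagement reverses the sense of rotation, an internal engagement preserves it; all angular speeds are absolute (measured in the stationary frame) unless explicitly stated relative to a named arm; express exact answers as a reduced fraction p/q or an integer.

88/23

class = planetary set [G3 = 23+2·21 = 65; Willis about the carrier]
ring teeth: 23 + 2·21 = 65
23(ω_sun−ω_arm) = −65(ω_ring−ω_arm),  ω_ring = 0, ω_arm = 1
ω_sun = 1 − (65/23)(0−1) = 88/23
ω_out/ω_in = 88/23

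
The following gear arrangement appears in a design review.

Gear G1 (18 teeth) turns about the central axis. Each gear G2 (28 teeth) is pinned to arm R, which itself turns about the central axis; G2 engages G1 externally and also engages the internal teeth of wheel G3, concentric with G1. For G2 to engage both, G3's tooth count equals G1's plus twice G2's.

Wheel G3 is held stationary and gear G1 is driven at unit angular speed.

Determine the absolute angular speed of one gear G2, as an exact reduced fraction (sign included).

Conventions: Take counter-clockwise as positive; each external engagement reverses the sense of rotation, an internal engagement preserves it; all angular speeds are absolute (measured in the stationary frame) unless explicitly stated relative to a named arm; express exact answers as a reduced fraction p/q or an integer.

-9/28

topology: planetary set — G1 18T / G2 28T / G3 74T, arm = carrier (Willis)
ring teeth: 18 + 2·28 = 74
18(ω_sun−ω_arm) = −74(ω_ring−ω_arm),  ω_ring = 0, ω_sun = 1
18(1−ω_arm) = −74(0−ω_arm)  ⇒  92·ω_arm = 18  ⇒  ω_arm = 9/46
sun–planet mesh: 18·(1−9/46) = −28·(ω_p−ω_arm)  ⇒  ω_p−ω_arm = -333/644
ω_p = 9/46 − 333/644 = -9/28
exact speed ratio = -9/28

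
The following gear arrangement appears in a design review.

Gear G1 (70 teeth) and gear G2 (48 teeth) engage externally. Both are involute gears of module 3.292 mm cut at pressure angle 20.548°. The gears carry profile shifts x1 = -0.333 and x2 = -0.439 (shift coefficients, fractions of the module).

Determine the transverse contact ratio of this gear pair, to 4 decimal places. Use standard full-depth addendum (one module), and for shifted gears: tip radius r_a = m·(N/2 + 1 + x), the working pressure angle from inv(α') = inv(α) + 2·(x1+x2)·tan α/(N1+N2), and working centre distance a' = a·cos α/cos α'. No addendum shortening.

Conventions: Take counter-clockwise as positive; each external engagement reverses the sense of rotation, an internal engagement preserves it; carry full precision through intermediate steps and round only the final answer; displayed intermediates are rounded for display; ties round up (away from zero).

1.9451

recognized (one external pair, fixed centres): single-mesh tooth geometry, m = 3.292, N1 = 70, N2 = 48
base radii: r_b1 = 107.889527, r_b2 = 73.981390
tip radii: r_a1 = 117.415764, r_a2 = 80.854812
inv(α') = inv(20.548°) + 2·(-0.333-0.439)·tan α/(70+48) = 0.01130491  ⇒  α' = 18.29045°
a' = a·cos α / cos α' = 194.2280·cos 20.548°/cos 18.29045° = 191.548363
action lengths: √(r_a1²−r_b1²) = 46.328301, √(r_a2²−r_b2²) = 32.622914
base pitch p_b = π·m·cos α = 9.684141
CR = (46.328301 + 32.622914 − 191.548363·sin 18.29045°)/9.684141 = 1.945117
contact ratio ≈ 1.9451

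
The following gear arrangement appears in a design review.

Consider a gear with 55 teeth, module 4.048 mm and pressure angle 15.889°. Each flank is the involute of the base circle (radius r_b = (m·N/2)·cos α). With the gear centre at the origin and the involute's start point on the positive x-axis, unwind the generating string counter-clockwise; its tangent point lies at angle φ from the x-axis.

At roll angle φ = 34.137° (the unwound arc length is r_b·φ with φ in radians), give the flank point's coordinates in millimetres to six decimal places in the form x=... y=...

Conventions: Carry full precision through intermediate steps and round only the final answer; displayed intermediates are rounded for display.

class = single-mesh tooth geometry [base-circle involute, m = 4.048, 55T]
pitch radius r_p = m·N/2 = 4.048·55/2 = 111.320000
base radius r_b = r_p·cos α = 111.320000·cos 15.889° = 107.066896
roll angle φ = 34.137° = 0.59580305 rad
x = r_b·(cos φ + φ·sin φ) = 124.416772
y = r_b·(sin φ − φ·cos φ) = 7.283606

x=124.416772 y=7.283606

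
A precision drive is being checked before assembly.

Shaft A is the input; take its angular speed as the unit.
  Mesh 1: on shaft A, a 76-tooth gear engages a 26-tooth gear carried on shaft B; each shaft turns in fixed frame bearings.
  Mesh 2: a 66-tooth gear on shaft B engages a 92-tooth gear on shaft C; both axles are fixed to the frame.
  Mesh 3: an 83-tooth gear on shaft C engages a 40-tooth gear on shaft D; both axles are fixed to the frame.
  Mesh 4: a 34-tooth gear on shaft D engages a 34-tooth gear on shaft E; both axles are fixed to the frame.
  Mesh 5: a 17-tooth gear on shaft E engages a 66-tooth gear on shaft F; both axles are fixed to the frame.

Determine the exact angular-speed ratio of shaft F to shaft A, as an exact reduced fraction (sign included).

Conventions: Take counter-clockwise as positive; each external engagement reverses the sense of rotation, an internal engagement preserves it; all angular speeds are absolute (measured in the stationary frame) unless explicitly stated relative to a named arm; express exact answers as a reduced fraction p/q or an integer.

class = fixed-axis compound train [5 meshes; 5 ratios multiply, 5 sense flips]
mesh 1 [76T→26T]: running ratio 38/13, sense −
mesh 2 [66T→92T]: running ratio 627/299, sense +
mesh 3 [83T→40T]: running ratio 52041/11960, sense −
mesh 4 [34T→34T]: running ratio 52041/11960, sense +
mesh 5 [17T→66T]: running ratio 26809/23920, sense −
ω_out/ω_in = -26809/23920

-26809/23920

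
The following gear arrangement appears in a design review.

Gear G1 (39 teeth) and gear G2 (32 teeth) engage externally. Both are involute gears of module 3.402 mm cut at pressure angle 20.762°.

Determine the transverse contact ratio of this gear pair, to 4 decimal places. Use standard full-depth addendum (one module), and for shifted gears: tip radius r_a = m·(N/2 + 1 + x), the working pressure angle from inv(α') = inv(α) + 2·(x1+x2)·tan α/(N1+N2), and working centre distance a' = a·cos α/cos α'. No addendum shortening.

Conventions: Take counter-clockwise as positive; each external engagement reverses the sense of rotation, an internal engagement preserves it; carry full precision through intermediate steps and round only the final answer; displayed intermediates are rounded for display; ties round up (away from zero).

topology: single-mesh involute geometry — m = 3.402, 39T/32T pair
base radii: r_b1 = 62.031011, r_b2 = 50.897240
tip radii: r_a1 = 69.741000, r_a2 = 57.834000
no profile shift: α' = α, a' = a
action lengths: √(r_a1²−r_b1²) = 31.874140, √(r_a2²−r_b2²) = 27.463477
base pitch p_b = π·m·cos α = 9.993650
CR = (31.874140 + 27.463477 − 120.771000·sin 20.76200°)/9.993650 = 1.653638
contact ratio ≈ 1.6536

1.6536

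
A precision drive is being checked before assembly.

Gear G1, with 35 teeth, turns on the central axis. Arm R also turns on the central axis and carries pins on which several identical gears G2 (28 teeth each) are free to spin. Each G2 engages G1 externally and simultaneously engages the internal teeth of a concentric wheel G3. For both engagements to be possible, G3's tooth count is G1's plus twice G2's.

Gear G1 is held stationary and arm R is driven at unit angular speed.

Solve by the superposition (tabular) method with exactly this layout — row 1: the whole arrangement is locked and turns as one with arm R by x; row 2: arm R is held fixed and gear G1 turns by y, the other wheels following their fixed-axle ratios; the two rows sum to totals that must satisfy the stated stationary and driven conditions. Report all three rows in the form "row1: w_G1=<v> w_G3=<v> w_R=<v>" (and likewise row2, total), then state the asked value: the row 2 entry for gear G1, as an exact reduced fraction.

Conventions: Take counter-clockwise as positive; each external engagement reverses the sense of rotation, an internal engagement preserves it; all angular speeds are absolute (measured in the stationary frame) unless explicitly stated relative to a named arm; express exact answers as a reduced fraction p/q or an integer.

recognized (axles ride arm R): planetary set, 35/28/91 teeth
row 1: whole set turns with the arm by x
row 2 — arm fixed, fixed-axis ratios: sun y, ring −(35/91)·y, arm 0
boundary: total ω_sun = x + y = 0 and total ω_arm = x = 1  ⇒  y = -1, x = 1
row 2 ring = −(35/91)·(-1) = 5/13
totals (row 1 + row 2): sun 1 + (-1) = 0, ring 1 + 5/13 = 18/13, arm 1 + 0 = 1
asked cell (row2, sun) = -1

row1: w_G1=1 w_G3=1 w_R=1
row2: w_G1=-1 w_G3=5/13 w_R=0
total: w_G1=0 w_G3=18/13 w_R=1
asked value: -1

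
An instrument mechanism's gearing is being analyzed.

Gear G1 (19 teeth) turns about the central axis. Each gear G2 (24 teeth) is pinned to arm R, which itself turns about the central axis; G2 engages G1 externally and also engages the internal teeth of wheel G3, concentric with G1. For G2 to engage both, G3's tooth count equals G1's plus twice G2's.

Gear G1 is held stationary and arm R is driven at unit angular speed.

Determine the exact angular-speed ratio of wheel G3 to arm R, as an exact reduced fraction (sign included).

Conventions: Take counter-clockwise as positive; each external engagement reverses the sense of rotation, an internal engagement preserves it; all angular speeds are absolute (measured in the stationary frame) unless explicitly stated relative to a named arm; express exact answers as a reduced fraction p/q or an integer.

recognized (axles ride arm R): planetary set, 19/24/67 teeth
ring teeth: 19 + 2·24 = 67
19(ω_sun−ω_arm) = −67(ω_ring−ω_arm),  ω_sun = 0, ω_arm = 1
ω_ring = 1 − (19/67)(0−1) = 86/67
ω_out/ω_in = 86/67

86/67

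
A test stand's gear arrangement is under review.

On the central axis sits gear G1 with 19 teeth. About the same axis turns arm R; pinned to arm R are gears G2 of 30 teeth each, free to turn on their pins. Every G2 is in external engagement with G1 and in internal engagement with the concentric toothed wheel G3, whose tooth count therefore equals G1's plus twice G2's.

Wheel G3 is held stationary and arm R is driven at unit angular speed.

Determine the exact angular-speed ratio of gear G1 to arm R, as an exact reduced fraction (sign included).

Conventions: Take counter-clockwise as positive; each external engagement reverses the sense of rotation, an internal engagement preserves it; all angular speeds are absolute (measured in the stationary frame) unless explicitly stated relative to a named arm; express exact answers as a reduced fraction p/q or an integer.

planetary set (19T centre, 30T on arm, 79T internal) — Willis relation
ring teeth: 19 + 2·30 = 79
19(ω_sun−ω_arm) = −79(ω_ring−ω_arm),  ω_ring = 0, ω_arm = 1
ω_sun = 1 − (79/19)(0−1) = 98/19
ω_out/ω_in = 98/19

98/19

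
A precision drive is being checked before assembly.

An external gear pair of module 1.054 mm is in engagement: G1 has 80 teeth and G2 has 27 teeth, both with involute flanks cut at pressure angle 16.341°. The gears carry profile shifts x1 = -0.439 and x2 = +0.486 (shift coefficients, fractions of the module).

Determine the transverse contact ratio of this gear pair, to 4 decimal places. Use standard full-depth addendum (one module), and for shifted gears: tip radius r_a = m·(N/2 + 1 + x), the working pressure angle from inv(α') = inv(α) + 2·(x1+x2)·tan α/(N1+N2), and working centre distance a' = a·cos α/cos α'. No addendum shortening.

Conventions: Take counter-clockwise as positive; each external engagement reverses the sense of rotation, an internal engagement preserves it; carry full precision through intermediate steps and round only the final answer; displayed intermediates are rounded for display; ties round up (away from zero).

1.7996

topology: single-mesh involute geometry — m = 1.054, 80T/27T pair
base radii: r_b1 = 40.456913, r_b2 = 13.654208
tip radii: r_a1 = 42.751294, r_a2 = 15.795244
inv(α') = inv(16.341°) + 2·(-0.439+0.486)·tan α/(80+27) = 0.00825072  ⇒  α' = 16.51080°
a' = a·cos α / cos α' = 56.3890·cos 16.341°/cos 16.51080° = 56.438288
action lengths: √(r_a1²−r_b1²) = 13.817066, √(r_a2²−r_b2²) = 7.940550
base pitch p_b = π·m·cos α = 3.177479
CR = (13.817066 + 7.940550 − 56.438288·sin 16.51080°)/3.177479 = 1.799563
contact ratio ≈ 1.7996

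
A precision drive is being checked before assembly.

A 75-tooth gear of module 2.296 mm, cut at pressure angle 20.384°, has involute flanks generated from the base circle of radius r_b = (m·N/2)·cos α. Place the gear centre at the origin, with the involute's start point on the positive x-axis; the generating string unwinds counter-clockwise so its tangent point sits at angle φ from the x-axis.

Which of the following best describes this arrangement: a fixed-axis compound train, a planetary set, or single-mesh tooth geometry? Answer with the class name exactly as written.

recognized (one wheel, involute flank): single-mesh tooth geometry, m = 2.296, N = 75
classification: single-mesh tooth geometry

single-mesh tooth geometry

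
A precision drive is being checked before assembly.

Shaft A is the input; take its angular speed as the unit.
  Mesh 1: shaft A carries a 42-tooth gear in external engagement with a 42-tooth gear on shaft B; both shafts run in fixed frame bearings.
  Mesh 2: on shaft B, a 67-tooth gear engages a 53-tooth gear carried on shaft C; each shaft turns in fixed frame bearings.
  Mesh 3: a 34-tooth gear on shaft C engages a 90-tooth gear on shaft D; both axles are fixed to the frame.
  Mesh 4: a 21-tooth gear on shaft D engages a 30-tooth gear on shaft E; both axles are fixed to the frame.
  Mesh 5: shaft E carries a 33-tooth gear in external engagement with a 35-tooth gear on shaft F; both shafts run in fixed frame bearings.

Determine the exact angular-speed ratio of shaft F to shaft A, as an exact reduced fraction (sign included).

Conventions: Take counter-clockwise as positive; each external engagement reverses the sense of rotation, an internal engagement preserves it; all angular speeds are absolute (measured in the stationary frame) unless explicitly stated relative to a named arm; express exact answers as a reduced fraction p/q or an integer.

class = fixed-axis compound train [5 meshes; 5 ratios multiply, 5 sense flips]
mesh 1 [42T→42T]: running ratio 1, sense −
mesh 2 [67T→53T]: running ratio 67/53, sense +
mesh 3 [34T→90T]: running ratio 1139/2385, sense −
mesh 4 [21T→30T]: running ratio 7973/23850, sense +
mesh 5 [33T→35T]: running ratio 12529/39750, sense −
ω_out/ω_in = -12529/39750

-12529/39750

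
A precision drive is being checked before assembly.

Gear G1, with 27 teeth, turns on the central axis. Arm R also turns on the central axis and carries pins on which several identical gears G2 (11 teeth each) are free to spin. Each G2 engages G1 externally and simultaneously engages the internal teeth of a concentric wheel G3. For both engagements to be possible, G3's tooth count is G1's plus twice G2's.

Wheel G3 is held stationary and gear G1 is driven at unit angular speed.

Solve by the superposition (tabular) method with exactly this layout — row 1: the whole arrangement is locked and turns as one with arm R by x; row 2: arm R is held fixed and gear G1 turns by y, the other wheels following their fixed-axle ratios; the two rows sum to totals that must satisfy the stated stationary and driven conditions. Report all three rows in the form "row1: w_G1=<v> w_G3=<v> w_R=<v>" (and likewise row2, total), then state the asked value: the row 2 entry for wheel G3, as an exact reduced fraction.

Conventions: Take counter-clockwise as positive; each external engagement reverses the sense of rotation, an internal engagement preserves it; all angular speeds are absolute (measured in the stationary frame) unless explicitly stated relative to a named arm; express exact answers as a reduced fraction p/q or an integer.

topology: planetary set — G1 27T / G2 11T / G3 49T, arm = carrier (Willis)
superposition row 1 [locked train]: every member turns x
row 2 (arm held, sun turns y): ω_ring = −(27/49)·y, ω_arm = 0
boundary: total ω_ring = x − (27/49)·y = 0 and total ω_sun = x + y = 1  ⇒  y = 49/76, x = 27/76
row 2 ring = −(27/49)·49/76 = -27/76
totals (row 1 + row 2): sun 27/76 + 49/76 = 1, ring 27/76 + (-27/76) = 0, arm 27/76 + 0 = 27/76
asked cell (row2, ring) = -27/76

row1: w_G1=27/76 w_G3=27/76 w_R=27/76
row2: w_G1=49/76 w_G3=-27/76 w_R=0
total: w_G1=1 w_G3=0 w_R=27/76
asked value: -27/76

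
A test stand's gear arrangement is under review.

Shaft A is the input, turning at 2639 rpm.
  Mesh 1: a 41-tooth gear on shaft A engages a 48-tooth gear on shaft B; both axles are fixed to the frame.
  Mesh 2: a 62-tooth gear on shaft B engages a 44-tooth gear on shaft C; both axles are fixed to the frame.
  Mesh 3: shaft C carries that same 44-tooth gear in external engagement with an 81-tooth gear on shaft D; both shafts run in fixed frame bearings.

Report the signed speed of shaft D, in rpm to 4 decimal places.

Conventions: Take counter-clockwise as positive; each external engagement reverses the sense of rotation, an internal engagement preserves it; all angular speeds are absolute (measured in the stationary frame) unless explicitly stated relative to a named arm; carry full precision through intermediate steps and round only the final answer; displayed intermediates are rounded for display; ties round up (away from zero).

-1725.3956 rpm

recognized (4 fixed axles, 3 meshes): fixed-axis compound train
mesh 1 [41T→48T]: ω = 2639.0000×41/48 = 2254.1458 rpm, sense flips to −
mesh 2 [62T→44T]: ω = 2254.1458×62/44 = 3176.2964 rpm, sense flips to +
mesh 3 [44T→81T]: ω = 3176.2964×44/81 = 1725.3956 rpm, sense flips to −
signed output speed = -1725.3956 rpm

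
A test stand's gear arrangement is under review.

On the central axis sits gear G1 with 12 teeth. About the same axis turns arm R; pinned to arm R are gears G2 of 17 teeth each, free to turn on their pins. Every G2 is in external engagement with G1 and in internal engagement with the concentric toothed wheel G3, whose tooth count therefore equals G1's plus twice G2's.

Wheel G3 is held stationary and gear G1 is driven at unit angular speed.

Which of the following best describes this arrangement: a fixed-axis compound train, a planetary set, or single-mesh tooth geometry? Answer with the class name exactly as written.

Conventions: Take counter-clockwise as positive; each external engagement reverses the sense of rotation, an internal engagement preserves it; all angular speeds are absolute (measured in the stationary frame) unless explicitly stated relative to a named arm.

topology: planetary set — G1 12T / G2 17T / G3 46T, arm = carrier (Willis)
classification: planetary set

planetary set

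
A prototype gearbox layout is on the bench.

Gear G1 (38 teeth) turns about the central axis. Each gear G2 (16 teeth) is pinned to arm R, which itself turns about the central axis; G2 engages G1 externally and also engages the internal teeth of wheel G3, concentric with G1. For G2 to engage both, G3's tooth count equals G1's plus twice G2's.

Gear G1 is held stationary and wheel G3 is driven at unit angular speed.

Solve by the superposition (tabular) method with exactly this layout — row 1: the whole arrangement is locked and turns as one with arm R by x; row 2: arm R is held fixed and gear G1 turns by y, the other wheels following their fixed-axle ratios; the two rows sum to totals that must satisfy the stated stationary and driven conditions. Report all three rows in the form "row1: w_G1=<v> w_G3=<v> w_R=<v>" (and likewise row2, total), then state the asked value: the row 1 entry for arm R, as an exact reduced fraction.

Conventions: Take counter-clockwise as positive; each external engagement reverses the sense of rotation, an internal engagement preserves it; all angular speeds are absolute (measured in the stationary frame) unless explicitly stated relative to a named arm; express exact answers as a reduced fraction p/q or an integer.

row1: w_G1=35/54 w_G3=35/54 w_R=35/54
row2: w_G1=-35/54 w_G3=19/54 w_R=0
total: w_G1=0 w_G3=1 w_R=35/54
asked value: 35/54

topology: planetary set — G1 38T / G2 16T / G3 70T, arm = carrier (Willis)
row 1: whole set turns with the arm by x
row 2: sun turns y, ring = −(38/70)·y, arm 0
boundary: total ω_sun = x + y = 0 and total ω_ring = x − (38/70)·y = 1  ⇒  y = -35/54, x = 35/54
row 2 ring = −(38/70)·(-35/54) = 19/54
totals (row 1 + row 2): sun 35/54 + (-35/54) = 0, ring 35/54 + 19/54 = 1, arm 35/54 + 0 = 35/54
asked cell (row1, arm) = 35/54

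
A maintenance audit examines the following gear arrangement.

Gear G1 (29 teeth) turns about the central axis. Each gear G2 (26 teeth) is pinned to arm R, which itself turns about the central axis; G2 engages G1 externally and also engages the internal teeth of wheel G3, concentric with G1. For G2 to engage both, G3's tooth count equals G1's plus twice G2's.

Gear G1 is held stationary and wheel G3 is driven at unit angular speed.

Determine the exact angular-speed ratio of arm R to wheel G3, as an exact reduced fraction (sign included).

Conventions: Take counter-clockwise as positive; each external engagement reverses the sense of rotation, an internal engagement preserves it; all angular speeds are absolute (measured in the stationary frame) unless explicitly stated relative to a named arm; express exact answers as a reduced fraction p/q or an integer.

81/110

topology: planetary set — G1 29T / G2 26T / G3 81T, arm = carrier (Willis)
ring teeth: 29 + 2·26 = 81
29(ω_sun−ω_arm) = −81(ω_ring−ω_arm),  ω_sun = 0, ω_ring = 1
29(0−ω_arm) = −81(1−ω_arm)  ⇒  110·ω_arm = 81  ⇒  ω_arm = 81/110
ω_out/ω_in = 81/110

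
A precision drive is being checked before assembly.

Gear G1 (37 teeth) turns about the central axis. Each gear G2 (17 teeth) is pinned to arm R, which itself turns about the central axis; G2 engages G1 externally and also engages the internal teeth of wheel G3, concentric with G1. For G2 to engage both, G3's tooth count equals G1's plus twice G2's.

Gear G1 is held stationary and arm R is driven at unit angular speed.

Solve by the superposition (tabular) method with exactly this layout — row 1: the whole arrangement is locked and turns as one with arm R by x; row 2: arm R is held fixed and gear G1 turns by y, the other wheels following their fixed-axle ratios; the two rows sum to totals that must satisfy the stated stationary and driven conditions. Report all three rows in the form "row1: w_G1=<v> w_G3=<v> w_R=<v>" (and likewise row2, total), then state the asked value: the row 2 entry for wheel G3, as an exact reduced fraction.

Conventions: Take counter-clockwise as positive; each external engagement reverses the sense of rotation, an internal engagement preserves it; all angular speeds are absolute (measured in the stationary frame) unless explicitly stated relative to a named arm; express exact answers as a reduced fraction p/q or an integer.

class = planetary set [G3 = 37+2·17 = 71; Willis about the carrier]
row 1 (train locked, turned with arm): all members turn x
row 2 — arm fixed, fixed-axis ratios: sun y, ring −(37/71)·y, arm 0
boundary: total ω_sun = x + y = 0 and total ω_arm = x = 1  ⇒  y = -1, x = 1
row 2 ring = −(37/71)·(-1) = 37/71
totals (row 1 + row 2): sun 1 + (-1) = 0, ring 1 + 37/71 = 108/71, arm 1 + 0 = 1
asked cell (row2, ring) = 37/71

row1: w_G1=1 w_G3=1 w_R=1
row2: w_G1=-1 w_G3=37/71 w_R=0
total: w_G1=0 w_G3=108/71 w_R=1
asked value: 37/71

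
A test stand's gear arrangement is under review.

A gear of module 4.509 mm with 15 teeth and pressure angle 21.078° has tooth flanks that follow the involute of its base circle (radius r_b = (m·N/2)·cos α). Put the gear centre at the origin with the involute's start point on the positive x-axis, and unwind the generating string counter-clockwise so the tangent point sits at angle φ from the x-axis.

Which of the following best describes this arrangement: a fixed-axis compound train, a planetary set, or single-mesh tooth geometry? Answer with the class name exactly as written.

single-mesh tooth geometry

topology: single-mesh involute geometry — m = 4.509, N = 15
classification: single-mesh tooth geometry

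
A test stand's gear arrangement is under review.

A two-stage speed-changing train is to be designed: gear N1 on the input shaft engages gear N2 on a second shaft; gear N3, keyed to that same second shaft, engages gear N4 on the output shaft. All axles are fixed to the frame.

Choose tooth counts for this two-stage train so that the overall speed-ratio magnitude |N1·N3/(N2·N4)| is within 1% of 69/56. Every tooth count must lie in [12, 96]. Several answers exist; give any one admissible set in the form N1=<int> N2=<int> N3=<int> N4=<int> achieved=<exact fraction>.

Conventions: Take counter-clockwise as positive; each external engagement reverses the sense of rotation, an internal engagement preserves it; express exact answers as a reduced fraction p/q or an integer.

class = fixed-axis compound train [2-stage, 69/56 wanted]
target = 69/56 in lowest terms: an exact hit needs N1·N3 = k·69 and N2·N4 = k·56 for one integer k, every count in [12, 96]; additionally prefer no 1:1 stage (N1 ≠ N2, N3 ≠ N4)
k = 1…3: no 1:1-free in-range split of k·69 and k·56 into factor pairs; take k = 4
k = 4: N1·N3 = 276 = 12·23, N2·N4 = 224 = 14·16
achieved = 12·23/(14·16) = 69/56; |achieved − target| = 0 ≤ 69/5600 ✓

N1=12 N2=14 N3=23 N4=16 achieved=69/56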